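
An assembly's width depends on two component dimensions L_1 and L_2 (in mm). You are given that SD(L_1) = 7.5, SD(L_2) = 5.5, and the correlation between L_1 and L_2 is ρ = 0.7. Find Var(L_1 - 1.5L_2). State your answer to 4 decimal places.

37.6875

Var(L_1) = (7.5)² = 56.25;  Var(L_2) = (5.5)² = 30.25
Cov(L_1,L_2) = ρ·SD(L_1)·SD(L_2) = 0.7·7.5·5.5 = 28.875
Var(L_1 - 1.5L_2) = (1)²·Var(L_1) + (-1.5)²·Var(L_2) + 2·(1)·(-1.5)·Cov(L_1,L_2)
= 1·56.25 + 2.25·30.25 + -3·28.875 = 37.6875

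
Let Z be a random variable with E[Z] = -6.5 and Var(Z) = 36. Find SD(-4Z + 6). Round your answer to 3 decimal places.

24.000

Var(-4Z + 6) = (-4)²·36 = 576
SD(-4Z + 6) = √576 ≈ 24.000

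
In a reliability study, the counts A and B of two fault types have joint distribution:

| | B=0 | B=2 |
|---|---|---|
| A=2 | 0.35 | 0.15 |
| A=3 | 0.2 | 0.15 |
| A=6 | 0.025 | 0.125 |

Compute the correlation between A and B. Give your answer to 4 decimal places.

0.3665

E[A] = 2.95,  E[B] = 0.85
E[AB] = 3
Cov(A,B) = E[AB] − E[A]E[B] = 3 − (2.95)(0.85) = 0.4925
Var(A) = 1.8475,  Var(B) = 0.9775
ρ = 0.4925 / √(1.8475·0.9775) ≈ 0.3665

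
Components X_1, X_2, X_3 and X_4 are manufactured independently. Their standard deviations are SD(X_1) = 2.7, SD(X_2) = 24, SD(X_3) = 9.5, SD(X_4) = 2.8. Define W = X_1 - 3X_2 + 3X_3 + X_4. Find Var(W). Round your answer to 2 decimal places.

Var(X_1) = 7.29, Var(X_2) = 576, Var(X_3) = 90.25, Var(X_4) = 7.84
By independence, Var(W) = (1)²Var(X_1) + (-3)²Var(X_2) + (3)²Var(X_3) + (1)²Var(X_4)
= (1)²·7.29 + (-3)²·576 + (3)²·90.25 + (1)²·7.84 = 6011.38

6011.38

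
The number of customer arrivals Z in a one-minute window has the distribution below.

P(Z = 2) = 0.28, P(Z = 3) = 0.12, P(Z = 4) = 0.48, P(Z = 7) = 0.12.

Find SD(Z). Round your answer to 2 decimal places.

1.49

E[Z] = (2)(0.28) + (3)(0.12) + (4)(0.48) + (7)(0.12) = 3.68
E[Z²] = (2)²(0.28) + (3)²(0.12) + (4)²(0.48) + (7)²(0.12) = 15.76
V(Z) = E[Z²] − (E[Z])² = 15.76 − (3.68)² = 2.2176
SD(Z) = √2.2176 ≈ 1.49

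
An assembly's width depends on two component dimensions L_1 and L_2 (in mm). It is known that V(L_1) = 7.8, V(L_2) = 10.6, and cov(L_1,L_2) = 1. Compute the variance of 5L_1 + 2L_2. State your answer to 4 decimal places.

V(5L_1 + 2L_2) = (5)²·V(L_1) + (2)²·V(L_2) + 2·(5)·(2)·cov(L_1,L_2)
= 25·7.8 + 4·10.6 + 20·1 = 257.4

257.4000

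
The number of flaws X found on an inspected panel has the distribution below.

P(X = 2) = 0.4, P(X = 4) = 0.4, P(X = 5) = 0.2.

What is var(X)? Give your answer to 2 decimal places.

1.44

E[X] = (2)(0.4) + (4)(0.4) + (5)(0.2) = 3.4
E[X²] = (2)²(0.4) + (4)²(0.4) + (5)²(0.2) = 13
var(X) = E[X²] − (E[X])² = 13 − (3.4)² = 1.44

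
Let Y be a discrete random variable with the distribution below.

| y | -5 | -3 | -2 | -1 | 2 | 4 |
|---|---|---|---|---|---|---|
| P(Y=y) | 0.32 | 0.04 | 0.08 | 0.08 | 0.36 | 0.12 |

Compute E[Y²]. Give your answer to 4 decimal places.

E[Y²] = (-5)²(0.32) + (-3)²(0.04) + (-2)²(0.08) + (-1)²(0.08) + (2)²(0.36) + (4)²(0.12) = 12.12

12.1200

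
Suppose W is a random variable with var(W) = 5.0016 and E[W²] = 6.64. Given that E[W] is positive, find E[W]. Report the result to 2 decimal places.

(E[W])² = E[W²] − var(W) = 6.64 − 5.0016 = 1.6384
E[W] = √1.6384 = 1.28

1.28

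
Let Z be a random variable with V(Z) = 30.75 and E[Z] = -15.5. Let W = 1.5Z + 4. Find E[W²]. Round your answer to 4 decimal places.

439.7500

E[1.5Z + 4] = 1.5·-15.5 + 4 = -19.25
V(1.5Z + 4) = (1.5)²·30.75 = 69.1875
E[W²] = V(W) + (E[W])² = 69.1875 + (-19.25)² = 439.75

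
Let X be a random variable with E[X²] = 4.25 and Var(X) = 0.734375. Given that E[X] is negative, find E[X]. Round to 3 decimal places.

-1.875

(E[X])² = E[X²] − Var(X) = 4.25 − 0.734375 = 3.515625
E[X] = −√3.515625 = -1.875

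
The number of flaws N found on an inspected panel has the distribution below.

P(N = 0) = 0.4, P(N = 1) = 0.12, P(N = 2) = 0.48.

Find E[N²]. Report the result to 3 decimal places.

2.040

E[N²] = (0)²(0.4) + (1)²(0.12) + (2)²(0.48) = 2.04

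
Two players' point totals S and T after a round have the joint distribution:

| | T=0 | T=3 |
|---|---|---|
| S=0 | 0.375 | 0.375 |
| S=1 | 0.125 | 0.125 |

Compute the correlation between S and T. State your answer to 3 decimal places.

E[S] = 0.25,  E[T] = 1.5
E[ST] = 0.375
Cov(S,T) = E[ST] − E[S]E[T] = 0.375 − (0.25)(1.5) = 0
Var(S) = 0.1875,  Var(T) = 2.25
ρ = 0 / √(0.1875·2.25) ≈ 0.000

0.000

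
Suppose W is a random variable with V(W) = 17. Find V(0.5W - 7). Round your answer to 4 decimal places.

V(0.5W - 7) = (0.5)²·V(W) = 0.25·17 = 4.25

4.2500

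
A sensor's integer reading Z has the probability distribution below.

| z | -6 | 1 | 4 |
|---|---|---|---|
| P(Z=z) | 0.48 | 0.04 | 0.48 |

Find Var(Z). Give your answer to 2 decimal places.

24.15

E[Z] = (-6)(0.48) + (1)(0.04) + (4)(0.48) = -0.92
E[Z²] = (-6)²(0.48) + (1)²(0.04) + (4)²(0.48) = 25
Var(Z) = E[Z²] − (E[Z])² = 25 − (-0.92)² = 24.1536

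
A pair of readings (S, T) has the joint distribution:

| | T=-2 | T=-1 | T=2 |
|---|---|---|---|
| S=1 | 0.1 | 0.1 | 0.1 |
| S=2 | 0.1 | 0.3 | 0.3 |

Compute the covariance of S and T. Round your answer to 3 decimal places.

E[S] = 1.7,  E[T] = 0
E[ST] = 0.1
cov(S,T) = E[ST] − E[S]E[T] = 0.1 − (1.7)(0) = 0.1

0.100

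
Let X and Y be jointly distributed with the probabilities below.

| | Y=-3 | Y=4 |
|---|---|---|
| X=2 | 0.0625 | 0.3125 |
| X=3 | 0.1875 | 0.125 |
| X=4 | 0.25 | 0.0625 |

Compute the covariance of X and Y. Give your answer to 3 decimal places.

E[X] = 2.9375,  E[Y] = 0.5
E[XY] = -0.0625
Cov(X,Y) = E[XY] − E[X]E[Y] = -0.0625 − (2.9375)(0.5) = -1.53125

-1.531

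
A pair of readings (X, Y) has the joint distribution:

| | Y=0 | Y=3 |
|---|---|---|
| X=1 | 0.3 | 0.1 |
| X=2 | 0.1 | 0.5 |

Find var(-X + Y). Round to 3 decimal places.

E[X] = 1.6,  E[Y] = 1.8,  E[XY] = 3.3
var(X) = 2.8 − (1.6)² = 0.24;  var(Y) = 5.4 − (1.8)² = 2.16
cov(X,Y) = 3.3 − (1.6)(1.8) = 0.42
var(-X + Y) = (-1)²·0.24 + (1)²·2.16 + 2·(-1)·(1)·0.42 = 1.56

1.560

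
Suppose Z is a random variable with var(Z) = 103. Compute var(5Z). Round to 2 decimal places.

var(5Z) = (5)²·var(Z) = 25·103 = 2575

2575.00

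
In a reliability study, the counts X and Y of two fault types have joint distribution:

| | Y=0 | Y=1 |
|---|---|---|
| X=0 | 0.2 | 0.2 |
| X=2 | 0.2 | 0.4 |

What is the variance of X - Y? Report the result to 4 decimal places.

1.0400

E[X] = 1.2,  E[Y] = 0.6,  E[XY] = 0.8
Var(X) = 2.4 − (1.2)² = 0.96;  Var(Y) = 0.6 − (0.6)² = 0.24
Cov(X,Y) = 0.8 − (1.2)(0.6) = 0.08
Var(X - Y) = (1)²·0.96 + (-1)²·0.24 + 2·(1)·(-1)·0.08 = 1.04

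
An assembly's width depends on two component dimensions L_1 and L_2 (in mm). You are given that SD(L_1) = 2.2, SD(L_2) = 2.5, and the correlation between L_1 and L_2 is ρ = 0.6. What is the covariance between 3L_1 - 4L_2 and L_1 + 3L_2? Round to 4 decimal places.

Var(L_1) = (2.2)² = 4.84;  Var(L_2) = (2.5)² = 6.25
Cov(L_1,L_2) = ρ·SD(L_1)·SD(L_2) = 0.6·2.2·2.5 = 3.3
Cov(3L_1 - 4L_2, L_1 + 3L_2) = (3)(1)Var(L_1) + (-4)(3)Var(L_2) + [(3)(3) + (-4)(1)]Cov(L_1,L_2)
= 3·4.84 + -12·6.25 + 5·3.3 = -43.98

-43.9800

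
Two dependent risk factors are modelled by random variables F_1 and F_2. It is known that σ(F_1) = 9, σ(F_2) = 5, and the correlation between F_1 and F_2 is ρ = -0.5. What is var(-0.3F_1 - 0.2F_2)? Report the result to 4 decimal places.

var(F_1) = (9)² = 81;  var(F_2) = (5)² = 25
Cov(F_1,F_2) = ρ·σ(F_1)·σ(F_2) = -0.5·9·5 = -22.5
var(-0.3F_1 - 0.2F_2) = (-0.3)²·var(F_1) + (-0.2)²·var(F_2) + 2·(-0.3)·(-0.2)·Cov(F_1,F_2)
= 0.09·81 + 0.04·25 + 0.12·-22.5 = 5.59

5.5900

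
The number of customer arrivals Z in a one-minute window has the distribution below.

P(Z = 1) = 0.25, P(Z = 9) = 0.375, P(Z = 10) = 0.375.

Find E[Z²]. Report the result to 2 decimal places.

68.13

E[Z²] = (1)²(0.25) + (9)²(0.375) + (10)²(0.375) = 68.125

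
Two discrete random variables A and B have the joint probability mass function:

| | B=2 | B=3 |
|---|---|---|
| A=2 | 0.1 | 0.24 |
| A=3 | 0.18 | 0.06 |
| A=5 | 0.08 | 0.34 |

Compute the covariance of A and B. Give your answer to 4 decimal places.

E[A] = 3.5,  E[B] = 2.64
E[AB] = 9.36
Cov(A,B) = E[AB] − E[A]E[B] = 9.36 − (3.5)(2.64) = 0.12

0.1200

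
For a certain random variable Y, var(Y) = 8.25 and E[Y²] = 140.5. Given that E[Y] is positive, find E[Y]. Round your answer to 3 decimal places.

11.500

(E[Y])² = E[Y²] − var(Y) = 140.5 − 8.25 = 132.25
E[Y] = √132.25 = 11.5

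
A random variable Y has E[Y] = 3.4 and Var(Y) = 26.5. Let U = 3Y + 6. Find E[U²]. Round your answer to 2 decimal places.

E[3Y + 6] = 3·3.4 + 6 = 16.2
Var(3Y + 6) = (3)²·26.5 = 238.5
E[U²] = Var(U) + (E[U])² = 238.5 + (16.2)² = 500.94

500.94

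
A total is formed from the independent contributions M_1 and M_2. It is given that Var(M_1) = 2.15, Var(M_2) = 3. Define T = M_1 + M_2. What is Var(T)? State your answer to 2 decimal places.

5.15

By independence, Var(T) = (1)²Var(M_1) + (1)²Var(M_2)
= (1)²·2.15 + (1)²·3 = 5.15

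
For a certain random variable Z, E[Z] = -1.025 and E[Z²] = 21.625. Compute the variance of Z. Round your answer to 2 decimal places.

var(Z) = 21.625 − (-1.025)² = 20.574375

20.57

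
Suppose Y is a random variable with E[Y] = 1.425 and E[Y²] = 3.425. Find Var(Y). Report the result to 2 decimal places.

Var(Y) = 3.425 − (1.425)² = 1.394375

1.39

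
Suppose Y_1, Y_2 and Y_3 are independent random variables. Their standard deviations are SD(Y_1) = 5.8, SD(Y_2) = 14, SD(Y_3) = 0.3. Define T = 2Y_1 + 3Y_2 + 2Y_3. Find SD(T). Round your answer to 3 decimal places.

43.577

var(Y_1) = 33.64, var(Y_2) = 196, var(Y_3) = 0.09
By independence, var(T) = (2)²var(Y_1) + (3)²var(Y_2) + (2)²var(Y_3)
= (2)²·33.64 + (3)²·196 + (2)²·0.09 = 1898.92
SD(T) = √1898.92 ≈ 43.577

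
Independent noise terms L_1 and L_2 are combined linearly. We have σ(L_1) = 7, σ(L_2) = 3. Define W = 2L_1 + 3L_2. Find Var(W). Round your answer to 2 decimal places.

277.00

Var(L_1) = 49, Var(L_2) = 9
By independence, Var(W) = (2)²Var(L_1) + (3)²Var(L_2)
= (2)²·49 + (3)²·9 = 277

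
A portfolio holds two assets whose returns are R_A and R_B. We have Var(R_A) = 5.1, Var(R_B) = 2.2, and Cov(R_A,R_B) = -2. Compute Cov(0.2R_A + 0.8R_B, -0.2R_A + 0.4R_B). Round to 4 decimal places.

Cov(0.2R_A + 0.8R_B, -0.2R_A + 0.4R_B) = (0.2)(-0.2)Var(R_A) + (0.8)(0.4)Var(R_B) + [(0.2)(0.4) + (0.8)(-0.2)]Cov(R_A,R_B)
= -0.04·5.1 + 0.32·2.2 + -0.08·-2 = 0.66

0.6600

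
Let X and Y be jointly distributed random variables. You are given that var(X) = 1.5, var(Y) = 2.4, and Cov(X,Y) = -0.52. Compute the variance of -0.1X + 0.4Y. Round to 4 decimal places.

var(-0.1X + 0.4Y) = (-0.1)²·var(X) + (0.4)²·var(Y) + 2·(-0.1)·(0.4)·Cov(X,Y)
= 0.01·1.5 + 0.16·2.4 + -0.08·-0.52 = 0.4406

0.4406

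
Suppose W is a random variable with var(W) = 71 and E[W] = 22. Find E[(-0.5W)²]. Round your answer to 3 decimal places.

138.750

E[-0.5W] = -0.5·22 = -11
var(-0.5W) = (-0.5)²·71 = 17.75
E[(-0.5W)²] = var((-0.5W)) + (E[(-0.5W)])² = 17.75 + (-11)² = 138.75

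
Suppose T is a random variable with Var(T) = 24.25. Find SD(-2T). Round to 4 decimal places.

Var(-2T) = (-2)²·24.25 = 97
SD(-2T) = √97 ≈ 9.8489

9.8489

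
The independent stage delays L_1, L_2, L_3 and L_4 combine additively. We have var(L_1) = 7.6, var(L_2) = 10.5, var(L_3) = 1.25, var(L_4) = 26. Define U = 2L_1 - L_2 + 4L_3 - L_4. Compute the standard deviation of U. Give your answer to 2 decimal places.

By independence, var(U) = (2)²var(L_1) + (-1)²var(L_2) + (4)²var(L_3) + (-1)²var(L_4)
= (2)²·7.6 + (-1)²·10.5 + (4)²·1.25 + (-1)²·26 = 86.9
SD(U) = √86.9 ≈ 9.32

9.32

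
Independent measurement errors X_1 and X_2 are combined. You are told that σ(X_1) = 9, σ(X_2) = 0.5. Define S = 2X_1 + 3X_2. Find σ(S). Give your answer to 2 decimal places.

Var(X_1) = 81, Var(X_2) = 0.25
By independence, Var(S) = (2)²Var(X_1) + (3)²Var(X_2)
= (2)²·81 + (3)²·0.25 = 326.25
σ(S) = √326.25 ≈ 18.06

18.06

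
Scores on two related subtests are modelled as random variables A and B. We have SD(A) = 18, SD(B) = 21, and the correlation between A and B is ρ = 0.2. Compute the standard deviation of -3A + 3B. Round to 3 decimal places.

Var(A) = (18)² = 324;  Var(B) = (21)² = 441
Cov(A,B) = ρ·SD(A)·SD(B) = 0.2·18·21 = 75.6
Var(-3A + 3B) = (-3)²·Var(A) + (3)²·Var(B) + 2·(-3)·(3)·Cov(A,B)
= 9·324 + 9·441 + -18·75.6 = 5524.2
SD(-3A + 3B) = √5524.2 ≈ 74.325

74.325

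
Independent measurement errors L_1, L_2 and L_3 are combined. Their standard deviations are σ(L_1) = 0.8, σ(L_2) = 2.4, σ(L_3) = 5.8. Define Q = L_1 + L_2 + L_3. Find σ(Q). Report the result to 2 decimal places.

6.33

Var(L_1) = 0.64, Var(L_2) = 5.76, Var(L_3) = 33.64
By independence, Var(Q) = (1)²Var(L_1) + (1)²Var(L_2) + (1)²Var(L_3)
= (1)²·0.64 + (1)²·5.76 + (1)²·33.64 = 40.04
σ(Q) = √40.04 ≈ 6.33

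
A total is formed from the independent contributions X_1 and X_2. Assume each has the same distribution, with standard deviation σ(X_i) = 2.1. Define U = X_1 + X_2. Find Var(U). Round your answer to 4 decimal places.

Var(X_i) = (2.1)² = 4.41
By independence, Var(U) = (1)²Var(X_1) + (1)²Var(X_2)
= (1)²·4.41 + (1)²·4.41 = 8.82

8.8200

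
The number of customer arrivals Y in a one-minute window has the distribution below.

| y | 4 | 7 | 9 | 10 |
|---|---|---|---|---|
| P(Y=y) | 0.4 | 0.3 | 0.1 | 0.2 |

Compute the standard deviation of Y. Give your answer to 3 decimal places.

E[Y] = (4)(0.4) + (7)(0.3) + (9)(0.1) + (10)(0.2) = 6.6
E[Y²] = (4)²(0.4) + (7)²(0.3) + (9)²(0.1) + (10)²(0.2) = 49.2
var(Y) = E[Y²] − (E[Y])² = 49.2 − (6.6)² = 5.64
sd(Y) = √5.64 ≈ 2.375

2.375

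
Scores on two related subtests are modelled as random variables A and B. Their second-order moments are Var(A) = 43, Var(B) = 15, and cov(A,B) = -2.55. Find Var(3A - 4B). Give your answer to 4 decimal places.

688.2000

Var(3A - 4B) = (3)²·Var(A) + (-4)²·Var(B) + 2·(3)·(-4)·cov(A,B)
= 9·43 + 16·15 + -24·-2.55 = 688.2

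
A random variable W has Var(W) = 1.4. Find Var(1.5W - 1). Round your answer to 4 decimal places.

3.1500

Var(1.5W - 1) = (1.5)²·Var(W) = 2.25·1.4 = 3.15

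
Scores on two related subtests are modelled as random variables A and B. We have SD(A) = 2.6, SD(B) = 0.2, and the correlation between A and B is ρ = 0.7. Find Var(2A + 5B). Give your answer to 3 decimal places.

Var(A) = (2.6)² = 6.76;  Var(B) = (0.2)² = 0.04
cov(A,B) = ρ·SD(A)·SD(B) = 0.7·2.6·0.2 = 0.364
Var(2A + 5B) = (2)²·Var(A) + (5)²·Var(B) + 2·(2)·(5)·cov(A,B)
= 4·6.76 + 25·0.04 + 20·0.364 = 35.32

35.320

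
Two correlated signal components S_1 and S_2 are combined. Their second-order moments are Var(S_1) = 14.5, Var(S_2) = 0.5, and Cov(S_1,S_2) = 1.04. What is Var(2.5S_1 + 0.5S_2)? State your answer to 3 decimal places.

Var(2.5S_1 + 0.5S_2) = (2.5)²·Var(S_1) + (0.5)²·Var(S_2) + 2·(2.5)·(0.5)·Cov(S_1,S_2)
= 6.25·14.5 + 0.25·0.5 + 2.5·1.04 = 93.35

93.350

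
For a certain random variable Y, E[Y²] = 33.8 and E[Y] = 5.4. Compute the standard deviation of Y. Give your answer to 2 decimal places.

Var(Y) = 33.8 − (5.4)² = 4.64
SD(Y) = √4.64 ≈ 2.15

2.15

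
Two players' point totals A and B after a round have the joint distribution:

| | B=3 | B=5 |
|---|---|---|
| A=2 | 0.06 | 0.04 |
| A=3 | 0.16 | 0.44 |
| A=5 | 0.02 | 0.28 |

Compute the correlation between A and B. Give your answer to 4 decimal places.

0.3199

E[A] = 3.5,  E[B] = 4.52
E[AB] = 16.1
Cov(A,B) = E[AB] − E[A]E[B] = 16.1 − (3.5)(4.52) = 0.28
var(A) = 1.05,  var(B) = 0.7296
ρ = 0.28 / √(1.05·0.7296) ≈ 0.3199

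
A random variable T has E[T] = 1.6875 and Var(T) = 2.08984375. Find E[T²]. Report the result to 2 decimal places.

4.94

E[T²] = Var(T) + (E[T])² = 2.08984375 + (1.6875)² = 4.9375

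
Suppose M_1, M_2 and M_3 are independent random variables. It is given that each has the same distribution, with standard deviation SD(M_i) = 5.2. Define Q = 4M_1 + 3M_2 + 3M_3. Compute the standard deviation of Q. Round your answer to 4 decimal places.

Var(M_i) = (5.2)² = 27.04
By independence, Var(Q) = (4)²Var(M_1) + (3)²Var(M_2) + (3)²Var(M_3)
= (4)²·27.04 + (3)²·27.04 + (3)²·27.04 = 919.36
SD(Q) = √919.36 ≈ 30.3209

30.3209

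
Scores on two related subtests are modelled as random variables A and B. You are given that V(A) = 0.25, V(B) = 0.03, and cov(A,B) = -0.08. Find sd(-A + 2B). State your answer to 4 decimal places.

0.8307

V(-A + 2B) = (-1)²·V(A) + (2)²·V(B) + 2·(-1)·(2)·cov(A,B)
= 1·0.25 + 4·0.03 + -4·-0.08 = 0.69
sd(-A + 2B) = √0.69 ≈ 0.8307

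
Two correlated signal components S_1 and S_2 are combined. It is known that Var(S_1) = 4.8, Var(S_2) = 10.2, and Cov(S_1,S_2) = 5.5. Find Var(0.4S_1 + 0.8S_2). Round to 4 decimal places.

Var(0.4S_1 + 0.8S_2) = (0.4)²·Var(S_1) + (0.8)²·Var(S_2) + 2·(0.4)·(0.8)·Cov(S_1,S_2)
= 0.16·4.8 + 0.64·10.2 + 0.64·5.5 = 10.816

10.8160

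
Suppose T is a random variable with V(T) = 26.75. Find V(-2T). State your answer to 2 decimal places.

V(-2T) = (-2)²·V(T) = 4·26.75 = 107

107.00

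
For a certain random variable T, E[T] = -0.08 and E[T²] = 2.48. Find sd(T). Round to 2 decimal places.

Var(T) = 2.48 − (-0.08)² = 2.4736
sd(T) = √2.4736 ≈ 1.57

1.57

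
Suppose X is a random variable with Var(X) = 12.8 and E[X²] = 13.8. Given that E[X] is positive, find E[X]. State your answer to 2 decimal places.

(E[X])² = E[X²] − Var(X) = 13.8 − 12.8 = 1
E[X] = √1 = 1

1.00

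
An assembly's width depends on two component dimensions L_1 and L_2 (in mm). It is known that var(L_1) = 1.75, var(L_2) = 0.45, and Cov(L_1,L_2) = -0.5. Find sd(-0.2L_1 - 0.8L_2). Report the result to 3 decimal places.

0.445

var(-0.2L_1 - 0.8L_2) = (-0.2)²·var(L_1) + (-0.8)²·var(L_2) + 2·(-0.2)·(-0.8)·Cov(L_1,L_2)
= 0.04·1.75 + 0.64·0.45 + 0.32·-0.5 = 0.198
sd(-0.2L_1 - 0.8L_2) = √0.198 ≈ 0.445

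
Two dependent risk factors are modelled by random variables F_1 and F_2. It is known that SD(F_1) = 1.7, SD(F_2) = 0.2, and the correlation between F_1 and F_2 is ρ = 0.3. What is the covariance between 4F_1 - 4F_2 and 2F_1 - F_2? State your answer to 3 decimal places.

22.056

V(F_1) = (1.7)² = 2.89;  V(F_2) = (0.2)² = 0.04
Cov(F_1,F_2) = ρ·SD(F_1)·SD(F_2) = 0.3·1.7·0.2 = 0.102
Cov(4F_1 - 4F_2, 2F_1 - F_2) = (4)(2)V(F_1) + (-4)(-1)V(F_2) + [(4)(-1) + (-4)(2)]Cov(F_1,F_2)
= 8·2.89 + 4·0.04 + -12·0.102 = 22.056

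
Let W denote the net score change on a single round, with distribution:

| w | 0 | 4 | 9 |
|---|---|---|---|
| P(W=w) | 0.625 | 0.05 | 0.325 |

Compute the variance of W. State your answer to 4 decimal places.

17.3594

E[W] = (0)(0.625) + (4)(0.05) + (9)(0.325) = 3.125
E[W²] = (0)²(0.625) + (4)²(0.05) + (9)²(0.325) = 27.125
Var(W) = E[W²] − (E[W])² = 27.125 − (3.125)² = 17.359375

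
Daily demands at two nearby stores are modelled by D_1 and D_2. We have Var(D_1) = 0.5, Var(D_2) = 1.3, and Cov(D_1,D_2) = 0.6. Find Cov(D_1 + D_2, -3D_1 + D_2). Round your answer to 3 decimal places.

-1.400

Cov(D_1 + D_2, -3D_1 + D_2) = (1)(-3)Var(D_1) + (1)(1)Var(D_2) + [(1)(1) + (1)(-3)]Cov(D_1,D_2)
= -3·0.5 + 1·1.3 + -2·0.6 = -1.4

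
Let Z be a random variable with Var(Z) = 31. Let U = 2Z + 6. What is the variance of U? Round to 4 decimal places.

Var(2Z + 6) = (2)²·Var(Z) = 4·31 = 124

124.0000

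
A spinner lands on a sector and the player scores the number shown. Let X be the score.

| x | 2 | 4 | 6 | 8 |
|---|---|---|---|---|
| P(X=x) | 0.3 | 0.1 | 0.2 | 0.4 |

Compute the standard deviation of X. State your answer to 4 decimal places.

E[X] = (2)(0.3) + (4)(0.1) + (6)(0.2) + (8)(0.4) = 5.4
E[X²] = (2)²(0.3) + (4)²(0.1) + (6)²(0.2) + (8)²(0.4) = 35.6
Var(X) = E[X²] − (E[X])² = 35.6 − (5.4)² = 6.44
σ(X) = √6.44 ≈ 2.5377

2.5377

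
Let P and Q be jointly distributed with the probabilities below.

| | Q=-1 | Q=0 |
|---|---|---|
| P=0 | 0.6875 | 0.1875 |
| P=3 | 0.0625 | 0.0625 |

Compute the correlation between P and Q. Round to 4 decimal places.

E[P] = 0.375,  E[Q] = -0.75
E[PQ] = -0.1875
cov(P,Q) = E[PQ] − E[P]E[Q] = -0.1875 − (0.375)(-0.75) = 0.09375
Var(P) = 0.984375,  Var(Q) = 0.1875
ρ = 0.09375 / √(0.984375·0.1875) ≈ 0.2182

0.2182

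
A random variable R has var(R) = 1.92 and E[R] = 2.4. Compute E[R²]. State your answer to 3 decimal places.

E[R²] = var(R) + (E[R])² = 1.92 + (2.4)² = 7.68

7.680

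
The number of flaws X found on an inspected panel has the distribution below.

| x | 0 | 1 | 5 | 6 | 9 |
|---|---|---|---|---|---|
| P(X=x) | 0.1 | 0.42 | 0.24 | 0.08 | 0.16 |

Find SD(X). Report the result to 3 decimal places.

3.119

E[X] = (0)(0.1) + (1)(0.42) + (5)(0.24) + (6)(0.08) + (9)(0.16) = 3.54
E[X²] = (0)²(0.1) + (1)²(0.42) + (5)²(0.24) + (6)²(0.08) + (9)²(0.16) = 22.26
Var(X) = E[X²] − (E[X])² = 22.26 − (3.54)² = 9.7284
SD(X) = √9.7284 ≈ 3.119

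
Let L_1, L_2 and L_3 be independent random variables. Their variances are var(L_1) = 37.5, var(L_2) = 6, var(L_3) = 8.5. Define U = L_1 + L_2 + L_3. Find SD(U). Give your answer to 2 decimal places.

7.21

By independence, var(U) = (1)²var(L_1) + (1)²var(L_2) + (1)²var(L_3)
= (1)²·37.5 + (1)²·6 + (1)²·8.5 = 52
SD(U) = √52 ≈ 7.21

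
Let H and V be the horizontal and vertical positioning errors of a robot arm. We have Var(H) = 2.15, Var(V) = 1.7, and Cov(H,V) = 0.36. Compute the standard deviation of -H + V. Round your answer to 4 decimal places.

1.7692

Var(-H + V) = (-1)²·Var(H) + (1)²·Var(V) + 2·(-1)·(1)·Cov(H,V)
= 1·2.15 + 1·1.7 + -2·0.36 = 3.13
SD(-H + V) = √3.13 ≈ 1.7692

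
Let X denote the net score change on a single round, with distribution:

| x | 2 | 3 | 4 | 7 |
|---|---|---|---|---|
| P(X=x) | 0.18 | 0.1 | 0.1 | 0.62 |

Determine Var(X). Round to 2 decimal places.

4.44

E[X] = (2)(0.18) + (3)(0.1) + (4)(0.1) + (7)(0.62) = 5.4
E[X²] = (2)²(0.18) + (3)²(0.1) + (4)²(0.1) + (7)²(0.62) = 33.6
Var(X) = E[X²] − (E[X])² = 33.6 − (5.4)² = 4.44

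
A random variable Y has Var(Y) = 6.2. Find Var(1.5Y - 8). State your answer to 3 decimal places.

13.950

Var(1.5Y - 8) = (1.5)²·Var(Y) = 2.25·6.2 = 13.95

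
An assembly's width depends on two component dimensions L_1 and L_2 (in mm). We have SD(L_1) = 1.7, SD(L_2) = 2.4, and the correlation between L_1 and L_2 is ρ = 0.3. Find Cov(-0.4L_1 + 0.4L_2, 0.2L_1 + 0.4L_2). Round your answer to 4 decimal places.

Var(L_1) = (1.7)² = 2.89;  Var(L_2) = (2.4)² = 5.76
Cov(L_1,L_2) = ρ·SD(L_1)·SD(L_2) = 0.3·1.7·2.4 = 1.224
Cov(-0.4L_1 + 0.4L_2, 0.2L_1 + 0.4L_2) = (-0.4)(0.2)Var(L_1) + (0.4)(0.4)Var(L_2) + [(-0.4)(0.4) + (0.4)(0.2)]Cov(L_1,L_2)
= -0.08·2.89 + 0.16·5.76 + -0.08·1.224 = 0.59248

0.5925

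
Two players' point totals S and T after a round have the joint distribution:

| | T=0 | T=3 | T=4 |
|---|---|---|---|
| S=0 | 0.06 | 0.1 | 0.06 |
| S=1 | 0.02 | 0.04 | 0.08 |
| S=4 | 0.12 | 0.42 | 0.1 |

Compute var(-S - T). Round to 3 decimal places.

E[S] = 2.7,  E[T] = 2.64,  E[ST] = 7.08
var(S) = 10.38 − (2.7)² = 3.09;  var(T) = 8.88 − (2.64)² = 1.9104
Cov(S,T) = 7.08 − (2.7)(2.64) = -0.048
var(-S - T) = (-1)²·3.09 + (-1)²·1.9104 + 2·(-1)·(-1)·-0.048 = 4.9044

4.904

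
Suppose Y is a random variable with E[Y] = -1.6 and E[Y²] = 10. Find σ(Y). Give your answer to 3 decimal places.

2.728

V(Y) = 10 − (-1.6)² = 7.44
σ(Y) = √7.44 ≈ 2.728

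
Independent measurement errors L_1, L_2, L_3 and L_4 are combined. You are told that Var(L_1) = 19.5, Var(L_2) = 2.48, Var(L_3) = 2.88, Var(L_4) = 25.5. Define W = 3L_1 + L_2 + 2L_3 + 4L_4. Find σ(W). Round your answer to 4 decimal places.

24.4438

By independence, Var(W) = (3)²Var(L_1) + (1)²Var(L_2) + (2)²Var(L_3) + (4)²Var(L_4)
= (3)²·19.5 + (1)²·2.48 + (2)²·2.88 + (4)²·25.5 = 597.5
σ(W) = √597.5 ≈ 24.4438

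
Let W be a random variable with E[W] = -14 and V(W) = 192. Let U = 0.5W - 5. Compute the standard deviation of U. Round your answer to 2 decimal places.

V(0.5W - 5) = (0.5)²·192 = 48
σ(U) = √48 ≈ 6.93

6.93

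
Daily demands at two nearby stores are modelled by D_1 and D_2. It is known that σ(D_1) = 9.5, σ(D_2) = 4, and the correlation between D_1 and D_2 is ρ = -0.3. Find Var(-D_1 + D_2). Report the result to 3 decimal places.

129.050

Var(D_1) = (9.5)² = 90.25;  Var(D_2) = (4)² = 16
Cov(D_1,D_2) = ρ·σ(D_1)·σ(D_2) = -0.3·9.5·4 = -11.4
Var(-D_1 + D_2) = (-1)²·Var(D_1) + (1)²·Var(D_2) + 2·(-1)·(1)·Cov(D_1,D_2)
= 1·90.25 + 1·16 + -2·-11.4 = 129.05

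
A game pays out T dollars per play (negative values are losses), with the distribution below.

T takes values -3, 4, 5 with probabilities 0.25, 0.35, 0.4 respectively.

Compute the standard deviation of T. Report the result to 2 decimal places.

3.29

E[T] = (-3)(0.25) + (4)(0.35) + (5)(0.4) = 2.65
E[T²] = (-3)²(0.25) + (4)²(0.35) + (5)²(0.4) = 17.85
Var(T) = E[T²] − (E[T])² = 17.85 − (2.65)² = 10.8275
σ(T) = √10.8275 ≈ 3.29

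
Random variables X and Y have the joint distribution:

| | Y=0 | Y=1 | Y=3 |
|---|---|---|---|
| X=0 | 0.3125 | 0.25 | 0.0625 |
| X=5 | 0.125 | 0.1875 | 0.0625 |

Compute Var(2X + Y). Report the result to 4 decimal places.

25.7461

E[X] = 1.875,  E[Y] = 0.8125,  E[XY] = 1.875
Var(X) = 9.375 − (1.875)² = 5.859375;  Var(Y) = 1.5625 − (0.8125)² = 0.90234375
Cov(X,Y) = 1.875 − (1.875)(0.8125) = 0.3515625
Var(2X + Y) = (2)²·5.859375 + (1)²·0.90234375 + 2·(2)·(1)·0.3515625 = 25.74609375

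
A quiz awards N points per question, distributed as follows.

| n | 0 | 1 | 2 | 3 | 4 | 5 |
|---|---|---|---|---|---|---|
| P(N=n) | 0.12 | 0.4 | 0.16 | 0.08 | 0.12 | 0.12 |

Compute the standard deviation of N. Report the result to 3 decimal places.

E[N] = (0)(0.12) + (1)(0.4) + (2)(0.16) + (3)(0.08) + (4)(0.12) + (5)(0.12) = 2.04
E[N²] = (0)²(0.12) + (1)²(0.4) + (2)²(0.16) + (3)²(0.08) + (4)²(0.12) + (5)²(0.12) = 6.68
Var(N) = E[N²] − (E[N])² = 6.68 − (2.04)² = 2.5184
SD(N) = √2.5184 ≈ 1.587

1.587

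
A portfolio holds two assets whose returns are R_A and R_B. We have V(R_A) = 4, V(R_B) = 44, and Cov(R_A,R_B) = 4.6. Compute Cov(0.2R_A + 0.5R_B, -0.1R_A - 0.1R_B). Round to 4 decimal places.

Cov(0.2R_A + 0.5R_B, -0.1R_A - 0.1R_B) = (0.2)(-0.1)V(R_A) + (0.5)(-0.1)V(R_B) + [(0.2)(-0.1) + (0.5)(-0.1)]Cov(R_A,R_B)
= -0.02·4 + -0.05·44 + -0.07·4.6 = -2.602

-2.6020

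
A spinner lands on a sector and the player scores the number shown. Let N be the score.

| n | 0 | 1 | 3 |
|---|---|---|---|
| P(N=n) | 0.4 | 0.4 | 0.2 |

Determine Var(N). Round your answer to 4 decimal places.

E[N] = (0)(0.4) + (1)(0.4) + (3)(0.2) = 1
E[N²] = (0)²(0.4) + (1)²(0.4) + (3)²(0.2) = 2.2
Var(N) = E[N²] − (E[N])² = 2.2 − (1)² = 1.2

1.2000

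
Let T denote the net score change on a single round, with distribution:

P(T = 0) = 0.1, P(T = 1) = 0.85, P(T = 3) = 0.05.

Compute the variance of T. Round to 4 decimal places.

E[T] = (0)(0.1) + (1)(0.85) + (3)(0.05) = 1
E[T²] = (0)²(0.1) + (1)²(0.85) + (3)²(0.05) = 1.3
Var(T) = E[T²] − (E[T])² = 1.3 − (1)² = 0.3

0.3000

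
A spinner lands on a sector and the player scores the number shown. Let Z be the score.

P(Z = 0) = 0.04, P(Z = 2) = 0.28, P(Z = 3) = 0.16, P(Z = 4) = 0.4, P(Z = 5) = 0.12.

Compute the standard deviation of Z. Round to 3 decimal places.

E[Z] = (0)(0.04) + (2)(0.28) + (3)(0.16) + (4)(0.4) + (5)(0.12) = 3.24
E[Z²] = (0)²(0.04) + (2)²(0.28) + (3)²(0.16) + (4)²(0.4) + (5)²(0.12) = 11.96
Var(Z) = E[Z²] − (E[Z])² = 11.96 − (3.24)² = 1.4624
SD(Z) = √1.4624 ≈ 1.209

1.209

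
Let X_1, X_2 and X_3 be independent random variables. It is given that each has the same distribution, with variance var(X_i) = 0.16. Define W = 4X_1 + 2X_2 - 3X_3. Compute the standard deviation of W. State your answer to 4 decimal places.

By independence, var(W) = (4)²var(X_1) + (2)²var(X_2) + (-3)²var(X_3)
= (4)²·0.16 + (2)²·0.16 + (-3)²·0.16 = 4.64
σ(W) = √4.64 ≈ 2.1541

2.1541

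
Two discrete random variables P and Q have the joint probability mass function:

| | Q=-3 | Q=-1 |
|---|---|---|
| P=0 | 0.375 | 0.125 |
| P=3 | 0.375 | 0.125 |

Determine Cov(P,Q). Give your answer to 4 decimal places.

E[P] = 1.5,  E[Q] = -2.5
E[PQ] = -3.75
Cov(P,Q) = E[PQ] − E[P]E[Q] = -3.75 − (1.5)(-2.5) = 0

0.0000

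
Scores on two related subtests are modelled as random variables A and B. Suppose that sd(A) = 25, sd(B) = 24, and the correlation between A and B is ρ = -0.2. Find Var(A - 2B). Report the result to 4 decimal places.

Var(A) = (25)² = 625;  Var(B) = (24)² = 576
Cov(A,B) = ρ·sd(A)·sd(B) = -0.2·25·24 = -120
Var(A - 2B) = (1)²·Var(A) + (-2)²·Var(B) + 2·(1)·(-2)·Cov(A,B)
= 1·625 + 4·576 + -4·-120 = 3409

3409.0000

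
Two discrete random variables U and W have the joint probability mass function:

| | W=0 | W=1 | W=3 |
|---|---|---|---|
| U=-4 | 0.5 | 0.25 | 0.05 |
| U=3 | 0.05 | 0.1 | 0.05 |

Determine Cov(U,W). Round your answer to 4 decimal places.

E[U] = -2.6,  E[W] = 0.65
E[UW] = -0.85
Cov(U,W) = E[UW] − E[U]E[W] = -0.85 − (-2.6)(0.65) = 0.84

0.8400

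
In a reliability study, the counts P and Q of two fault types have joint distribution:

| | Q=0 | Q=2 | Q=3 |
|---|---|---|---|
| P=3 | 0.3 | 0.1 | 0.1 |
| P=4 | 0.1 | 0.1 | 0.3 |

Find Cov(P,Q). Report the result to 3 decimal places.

E[P] = 3.5,  E[Q] = 1.6
E[PQ] = 5.9
Cov(P,Q) = E[PQ] − E[P]E[Q] = 5.9 − (3.5)(1.6) = 0.3

0.300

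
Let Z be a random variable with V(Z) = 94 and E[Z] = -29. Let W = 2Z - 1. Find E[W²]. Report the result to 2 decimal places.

3857.00

E[2Z - 1] = 2·-29 − 1 = -59
V(2Z - 1) = (2)²·94 = 376
E[W²] = V(W) + (E[W])² = 376 + (-59)² = 3857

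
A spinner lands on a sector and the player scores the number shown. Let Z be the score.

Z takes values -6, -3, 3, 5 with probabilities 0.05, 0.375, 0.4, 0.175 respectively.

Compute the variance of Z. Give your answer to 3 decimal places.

E[Z] = (-6)(0.05) + (-3)(0.375) + (3)(0.4) + (5)(0.175) = 0.65
E[Z²] = (-6)²(0.05) + (-3)²(0.375) + (3)²(0.4) + (5)²(0.175) = 13.15
var(Z) = E[Z²] − (E[Z])² = 13.15 − (0.65)² = 12.7275

12.728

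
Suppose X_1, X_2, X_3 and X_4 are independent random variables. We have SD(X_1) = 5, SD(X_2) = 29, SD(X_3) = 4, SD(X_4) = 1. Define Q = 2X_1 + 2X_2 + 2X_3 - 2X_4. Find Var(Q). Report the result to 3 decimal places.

Var(X_1) = 25, Var(X_2) = 841, Var(X_3) = 16, Var(X_4) = 1
By independence, Var(Q) = (2)²Var(X_1) + (2)²Var(X_2) + (2)²Var(X_3) + (-2)²Var(X_4)
= (2)²·25 + (2)²·841 + (2)²·16 + (-2)²·1 = 3532

3532.000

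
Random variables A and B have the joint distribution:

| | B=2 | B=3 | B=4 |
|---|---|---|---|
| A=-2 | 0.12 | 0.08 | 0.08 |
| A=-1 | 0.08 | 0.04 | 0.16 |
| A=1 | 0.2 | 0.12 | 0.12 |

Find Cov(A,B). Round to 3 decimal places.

-0.096

E[A] = -0.4,  E[B] = 2.96
E[AB] = -1.28
Cov(A,B) = E[AB] − E[A]E[B] = -1.28 − (-0.4)(2.96) = -0.096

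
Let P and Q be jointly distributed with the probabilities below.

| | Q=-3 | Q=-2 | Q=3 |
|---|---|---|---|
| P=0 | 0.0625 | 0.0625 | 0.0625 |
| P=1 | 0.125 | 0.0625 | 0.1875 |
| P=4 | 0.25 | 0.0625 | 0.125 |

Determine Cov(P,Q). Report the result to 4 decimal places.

E[P] = 2.125,  E[Q] = -0.5625
E[PQ] = -1.9375
Cov(P,Q) = E[PQ] − E[P]E[Q] = -1.9375 − (2.125)(-0.5625) = -0.7421875

-0.7422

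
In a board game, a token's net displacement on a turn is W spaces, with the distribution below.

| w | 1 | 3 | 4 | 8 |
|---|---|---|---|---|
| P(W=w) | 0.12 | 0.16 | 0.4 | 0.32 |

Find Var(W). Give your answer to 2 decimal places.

E[W] = (1)(0.12) + (3)(0.16) + (4)(0.4) + (8)(0.32) = 4.76
E[W²] = (1)²(0.12) + (3)²(0.16) + (4)²(0.4) + (8)²(0.32) = 28.44
Var(W) = E[W²] − (E[W])² = 28.44 − (4.76)² = 5.7824

5.78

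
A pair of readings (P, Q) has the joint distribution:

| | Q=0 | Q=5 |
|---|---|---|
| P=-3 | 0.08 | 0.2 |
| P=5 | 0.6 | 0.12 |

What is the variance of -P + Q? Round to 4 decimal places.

E[P] = 2.76,  E[Q] = 1.6,  E[PQ] = 0
Var(P) = 20.52 − (2.76)² = 12.9024;  Var(Q) = 8 − (1.6)² = 5.44
cov(P,Q) = 0 − (2.76)(1.6) = -4.416
Var(-P + Q) = (-1)²·12.9024 + (1)²·5.44 + 2·(-1)·(1)·-4.416 = 27.1744

27.1744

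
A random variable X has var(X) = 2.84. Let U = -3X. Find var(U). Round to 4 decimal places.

25.5600

var(-3X) = (-3)²·var(X) = 9·2.84 = 25.56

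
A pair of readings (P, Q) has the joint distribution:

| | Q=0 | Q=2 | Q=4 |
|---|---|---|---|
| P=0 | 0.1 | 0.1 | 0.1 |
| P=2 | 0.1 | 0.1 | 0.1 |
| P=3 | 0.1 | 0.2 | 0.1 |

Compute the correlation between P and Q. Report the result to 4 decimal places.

E[P] = 1.8,  E[Q] = 2
E[PQ] = 3.6
cov(P,Q) = E[PQ] − E[P]E[Q] = 3.6 − (1.8)(2) = 0
V(P) = 1.56,  V(Q) = 2.4
ρ = 0 / √(1.56·2.4) ≈ 0.0000

0.0000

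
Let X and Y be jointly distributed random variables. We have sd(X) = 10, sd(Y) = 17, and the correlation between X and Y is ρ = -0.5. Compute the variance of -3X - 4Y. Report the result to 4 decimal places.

3484.0000

V(X) = (10)² = 100;  V(Y) = (17)² = 289
Cov(X,Y) = ρ·sd(X)·sd(Y) = -0.5·10·17 = -85
V(-3X - 4Y) = (-3)²·V(X) + (-4)²·V(Y) + 2·(-3)·(-4)·Cov(X,Y)
= 9·100 + 16·289 + 24·-85 = 3484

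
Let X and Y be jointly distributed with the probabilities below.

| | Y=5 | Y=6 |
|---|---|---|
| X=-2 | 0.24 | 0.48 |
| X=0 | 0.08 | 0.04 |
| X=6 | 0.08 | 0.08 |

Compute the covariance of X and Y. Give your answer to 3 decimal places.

E[X] = -0.48,  E[Y] = 5.6
E[XY] = -2.88
Cov(X,Y) = E[XY] − E[X]E[Y] = -2.88 − (-0.48)(5.6) = -0.192

-0.192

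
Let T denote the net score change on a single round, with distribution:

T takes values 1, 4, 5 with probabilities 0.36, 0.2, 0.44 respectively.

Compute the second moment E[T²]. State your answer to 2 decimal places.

E[T²] = (1)²(0.36) + (4)²(0.2) + (5)²(0.44) = 14.56

14.56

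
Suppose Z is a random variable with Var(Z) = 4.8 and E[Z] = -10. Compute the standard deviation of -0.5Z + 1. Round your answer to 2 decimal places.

Var(-0.5Z + 1) = (-0.5)²·4.8 = 1.2
SD(-0.5Z + 1) = √1.2 ≈ 1.10

1.10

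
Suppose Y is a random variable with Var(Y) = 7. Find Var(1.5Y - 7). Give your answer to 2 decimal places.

Var(1.5Y - 7) = (1.5)²·Var(Y) = 2.25·7 = 15.75

15.75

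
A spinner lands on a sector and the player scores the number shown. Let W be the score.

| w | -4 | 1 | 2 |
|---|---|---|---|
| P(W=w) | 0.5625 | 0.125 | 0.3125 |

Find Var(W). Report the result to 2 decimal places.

E[W] = (-4)(0.5625) + (1)(0.125) + (2)(0.3125) = -1.5
E[W²] = (-4)²(0.5625) + (1)²(0.125) + (2)²(0.3125) = 10.375
Var(W) = E[W²] − (E[W])² = 10.375 − (-1.5)² = 8.125

8.13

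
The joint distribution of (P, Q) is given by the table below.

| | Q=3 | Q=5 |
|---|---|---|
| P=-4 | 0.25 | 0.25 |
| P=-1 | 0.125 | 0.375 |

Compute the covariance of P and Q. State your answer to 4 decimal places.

E[P] = -2.5,  E[Q] = 4.25
E[PQ] = -10.25
Cov(P,Q) = E[PQ] − E[P]E[Q] = -10.25 − (-2.5)(4.25) = 0.375

0.3750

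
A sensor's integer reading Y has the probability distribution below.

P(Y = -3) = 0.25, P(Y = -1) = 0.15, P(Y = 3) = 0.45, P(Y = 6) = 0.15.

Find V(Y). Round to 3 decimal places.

10.028

E[Y] = (-3)(0.25) + (-1)(0.15) + (3)(0.45) + (6)(0.15) = 1.35
E[Y²] = (-3)²(0.25) + (-1)²(0.15) + (3)²(0.45) + (6)²(0.15) = 11.85
V(Y) = E[Y²] − (E[Y])² = 11.85 − (1.35)² = 10.0275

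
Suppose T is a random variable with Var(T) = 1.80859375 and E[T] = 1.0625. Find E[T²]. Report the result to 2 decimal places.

2.94

E[T²] = Var(T) + (E[T])² = 1.80859375 + (1.0625)² = 2.9375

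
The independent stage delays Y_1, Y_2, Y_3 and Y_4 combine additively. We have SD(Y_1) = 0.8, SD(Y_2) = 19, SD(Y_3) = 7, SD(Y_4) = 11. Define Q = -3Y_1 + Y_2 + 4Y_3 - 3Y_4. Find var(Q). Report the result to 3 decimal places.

var(Y_1) = 0.64, var(Y_2) = 361, var(Y_3) = 49, var(Y_4) = 121
By independence, var(Q) = (-3)²var(Y_1) + (1)²var(Y_2) + (4)²var(Y_3) + (-3)²var(Y_4)
= (-3)²·0.64 + (1)²·361 + (4)²·49 + (-3)²·121 = 2239.76

2239.760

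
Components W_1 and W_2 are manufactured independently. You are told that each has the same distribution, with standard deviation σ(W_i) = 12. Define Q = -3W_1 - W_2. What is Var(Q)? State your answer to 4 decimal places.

1440.0000

Var(W_i) = (12)² = 144
By independence, Var(Q) = (-3)²Var(W_1) + (-1)²Var(W_2)
= (-3)²·144 + (-1)²·144 = 1440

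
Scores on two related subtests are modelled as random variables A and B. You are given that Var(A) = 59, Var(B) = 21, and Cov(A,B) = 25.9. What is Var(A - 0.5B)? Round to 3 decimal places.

Var(A - 0.5B) = (1)²·Var(A) + (-0.5)²·Var(B) + 2·(1)·(-0.5)·Cov(A,B)
= 1·59 + 0.25·21 + -1·25.9 = 38.35

38.350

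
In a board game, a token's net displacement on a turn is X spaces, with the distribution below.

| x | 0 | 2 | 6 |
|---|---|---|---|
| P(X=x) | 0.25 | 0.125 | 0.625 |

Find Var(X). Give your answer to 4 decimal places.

7.0000

E[X] = (0)(0.25) + (2)(0.125) + (6)(0.625) = 4
E[X²] = (0)²(0.25) + (2)²(0.125) + (6)²(0.625) = 23
Var(X) = E[X²] − (E[X])² = 23 − (4)² = 7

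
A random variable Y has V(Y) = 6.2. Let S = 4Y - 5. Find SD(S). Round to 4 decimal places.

9.9599

V(4Y - 5) = (4)²·6.2 = 99.2
SD(S) = √99.2 ≈ 9.9599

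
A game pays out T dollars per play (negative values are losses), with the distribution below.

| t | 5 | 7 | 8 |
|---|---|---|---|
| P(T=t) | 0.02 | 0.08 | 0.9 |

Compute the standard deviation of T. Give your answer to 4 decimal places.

0.4903

E[T] = (5)(0.02) + (7)(0.08) + (8)(0.9) = 7.86
E[T²] = (5)²(0.02) + (7)²(0.08) + (8)²(0.9) = 62.02
Var(T) = E[T²] − (E[T])² = 62.02 − (7.86)² = 0.2404
SD(T) = √0.2404 ≈ 0.4903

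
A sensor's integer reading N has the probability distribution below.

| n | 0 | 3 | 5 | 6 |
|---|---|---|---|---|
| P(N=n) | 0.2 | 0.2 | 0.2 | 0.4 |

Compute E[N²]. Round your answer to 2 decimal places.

21.20

E[N²] = (0)²(0.2) + (3)²(0.2) + (5)²(0.2) + (6)²(0.4) = 21.2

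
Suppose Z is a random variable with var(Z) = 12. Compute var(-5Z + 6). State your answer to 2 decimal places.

var(-5Z + 6) = (-5)²·var(Z) = 25·12 = 300

300.00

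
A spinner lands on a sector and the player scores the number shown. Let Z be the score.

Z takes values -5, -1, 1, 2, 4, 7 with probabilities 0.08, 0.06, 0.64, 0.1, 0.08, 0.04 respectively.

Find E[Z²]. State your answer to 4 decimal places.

E[Z²] = (-5)²(0.08) + (-1)²(0.06) + (1)²(0.64) + (2)²(0.1) + (4)²(0.08) + (7)²(0.04) = 6.34

6.3400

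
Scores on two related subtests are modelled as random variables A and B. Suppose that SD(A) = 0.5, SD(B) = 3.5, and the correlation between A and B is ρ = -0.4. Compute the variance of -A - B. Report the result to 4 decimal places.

11.1000

V(A) = (0.5)² = 0.25;  V(B) = (3.5)² = 12.25
cov(A,B) = ρ·SD(A)·SD(B) = -0.4·0.5·3.5 = -0.7
V(-A - B) = (-1)²·V(A) + (-1)²·V(B) + 2·(-1)·(-1)·cov(A,B)
= 1·0.25 + 1·12.25 + 2·-0.7 = 11.1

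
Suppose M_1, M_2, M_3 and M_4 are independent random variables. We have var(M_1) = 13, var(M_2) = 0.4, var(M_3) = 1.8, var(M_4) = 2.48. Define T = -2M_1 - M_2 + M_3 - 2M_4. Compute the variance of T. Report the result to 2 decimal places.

By independence, var(T) = (-2)²var(M_1) + (-1)²var(M_2) + (1)²var(M_3) + (-2)²var(M_4)
= (-2)²·13 + (-1)²·0.4 + (1)²·1.8 + (-2)²·2.48 = 64.12

64.12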